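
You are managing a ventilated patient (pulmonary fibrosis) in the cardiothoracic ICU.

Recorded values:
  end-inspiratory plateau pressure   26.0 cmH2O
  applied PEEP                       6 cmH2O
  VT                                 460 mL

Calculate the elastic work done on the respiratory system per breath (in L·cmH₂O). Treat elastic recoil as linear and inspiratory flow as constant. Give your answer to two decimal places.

Elastic work ≈ ½ × (Pplat − PEEP) × Vt = 0.5 × (26.0 − 6) × 0.460 L = 0.5 × 20.0 × 0.460 = 4.6 L·cmH2O.

4.60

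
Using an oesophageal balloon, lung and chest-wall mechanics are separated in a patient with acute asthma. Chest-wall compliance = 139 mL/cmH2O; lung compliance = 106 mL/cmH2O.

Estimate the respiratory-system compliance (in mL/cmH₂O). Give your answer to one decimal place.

Lung and chest wall are elastances in series: 1/Crs = 1/CL + 1/Ccw.
1/Crs = 1/106 + 1/139 = 0.01663.
Crs = 60.132 mL/cmH2O.

60.1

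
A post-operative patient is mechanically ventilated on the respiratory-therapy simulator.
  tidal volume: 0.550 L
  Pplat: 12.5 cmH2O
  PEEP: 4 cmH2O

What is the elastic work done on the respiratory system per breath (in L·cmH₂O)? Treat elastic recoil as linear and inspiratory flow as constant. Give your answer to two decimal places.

2.34

Elastic work ≈ ½ × (Pplat − PEEP) × Vt = 0.5 × (12.5 − 4) × 0.550 L = 0.5 × 8.5 × 0.550 = 2.338 L·cmH2O.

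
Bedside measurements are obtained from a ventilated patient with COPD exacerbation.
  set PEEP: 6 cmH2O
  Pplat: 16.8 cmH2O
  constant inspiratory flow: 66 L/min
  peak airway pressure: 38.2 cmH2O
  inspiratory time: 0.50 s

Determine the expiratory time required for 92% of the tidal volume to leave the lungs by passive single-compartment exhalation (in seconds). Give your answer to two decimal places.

2.50

Flow: 66 L/min ÷ 60 = 1.1 L/s.
Vt = flow × Ti = 1.1 L/s × 0.50 s × 1000 mL/L = 550.0 mL.
R = (PIP − Pplat)/V̇ = (38.2 − 16.8) / 1.1 = 21.4/1.1 = 19.455 cmH2O·s/L.
C = Vt/(Pplat − PEEP) = 550.0 / (16.8 − 6) = 550.0/10.8 = 50.926 mL/cmH2O.
τ = R × C = 19.455 × 0.05093 L/cmH2O = 0.9908 s.
t = −τ·ln(1 − 0.92) = −0.9908·ln(0.08) = 2.502 s.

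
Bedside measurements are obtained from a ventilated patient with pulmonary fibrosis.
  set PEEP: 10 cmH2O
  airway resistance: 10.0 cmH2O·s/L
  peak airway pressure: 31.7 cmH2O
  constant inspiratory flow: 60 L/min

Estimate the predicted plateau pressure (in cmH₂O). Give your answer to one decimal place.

21.7

Flow: 60 L/min ÷ 60 = 1 L/s.
Pplat = PIP − Raw × flow = 31.7 − 10.0 × 1 = 31.7 − 10.0 = 21.7 cmH2O.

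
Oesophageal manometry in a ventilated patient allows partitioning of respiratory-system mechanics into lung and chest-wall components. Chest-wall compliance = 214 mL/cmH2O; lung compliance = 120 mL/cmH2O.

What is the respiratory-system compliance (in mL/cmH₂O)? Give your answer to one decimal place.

Lung and chest wall are elastances in series: 1/Crs = 1/CL + 1/Ccw.
1/Crs = 1/120 + 1/214 = 0.01301.
Crs = 76.864 mL/cmH2O.

76.9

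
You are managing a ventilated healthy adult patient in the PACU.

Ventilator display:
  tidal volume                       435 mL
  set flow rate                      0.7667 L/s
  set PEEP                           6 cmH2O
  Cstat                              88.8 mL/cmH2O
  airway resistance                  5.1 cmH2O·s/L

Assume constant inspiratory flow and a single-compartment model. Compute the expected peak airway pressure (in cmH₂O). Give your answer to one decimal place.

14.8

Equation of motion (constant flow): PIP = Vt/C + R·V̇ + PEEP.
PIP = 435/88.8 + 5.1×0.7667 + 6 = 4.899 + 3.91 + 6 = 14.809 cmH2O.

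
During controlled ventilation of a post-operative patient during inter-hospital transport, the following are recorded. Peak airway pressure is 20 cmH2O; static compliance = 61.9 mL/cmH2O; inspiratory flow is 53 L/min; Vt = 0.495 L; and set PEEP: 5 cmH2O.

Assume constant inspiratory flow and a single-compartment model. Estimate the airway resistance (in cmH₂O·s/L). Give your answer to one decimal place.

Flow: 53 L/min ÷ 60 = 0.8833 L/s.
Equation of motion (constant flow): PIP = Vt/C + R·V̇ + PEEP.
R·V̇ = PIP − Vt/C − PEEP = 20 − 495/61.9 − 5 = 20 − 7.997 − 5 = 7.003 cmH2O.
R = 7.003 / 0.8833 = 7.928 cmH2O·s/L.

7.9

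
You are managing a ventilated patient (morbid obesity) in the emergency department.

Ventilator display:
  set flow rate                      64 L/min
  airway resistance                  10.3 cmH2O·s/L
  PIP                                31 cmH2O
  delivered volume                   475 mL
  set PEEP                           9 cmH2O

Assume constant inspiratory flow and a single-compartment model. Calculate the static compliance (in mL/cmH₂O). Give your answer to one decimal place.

Flow: 64 L/min ÷ 60 = 1.0667 L/s.
Equation of motion (constant flow): PIP = Vt/C + R·V̇ + PEEP.
Vt/C = PIP − R·V̇ − PEEP = 31 − 10.3×1.0667 − 9 = 31 − 10.987 − 9 = 11.013 cmH2O.
C = Vt / 11.013 = 475 / 11.013 = 43.131 mL/cmH2O.

43.1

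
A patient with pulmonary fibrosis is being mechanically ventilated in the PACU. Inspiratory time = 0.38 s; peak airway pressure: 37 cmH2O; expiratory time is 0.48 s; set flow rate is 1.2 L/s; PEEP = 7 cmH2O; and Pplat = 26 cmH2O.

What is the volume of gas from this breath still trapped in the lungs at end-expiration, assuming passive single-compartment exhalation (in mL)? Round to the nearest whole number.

51

Vt = flow × Ti = 1.2 L/s × 0.38 s × 1000 mL/L = 456.0 mL.
R = (PIP − Pplat)/V̇ = (37 − 26) / 1.2 = 11.0/1.2 = 9.167 cmH2O·s/L.
C = Vt/(Pplat − PEEP) = 456.0 / (26 − 7) = 456.0/19.0 = 24.0 mL/cmH2O.
τ = R × C = 9.167 × 0.024 L/cmH2O = 0.22 s.
Fraction remaining = e^(−Te/τ) = e^(−0.48/0.22) = 0.1128.
Trapped volume = 456.0 × 0.1128 = 51.437 mL.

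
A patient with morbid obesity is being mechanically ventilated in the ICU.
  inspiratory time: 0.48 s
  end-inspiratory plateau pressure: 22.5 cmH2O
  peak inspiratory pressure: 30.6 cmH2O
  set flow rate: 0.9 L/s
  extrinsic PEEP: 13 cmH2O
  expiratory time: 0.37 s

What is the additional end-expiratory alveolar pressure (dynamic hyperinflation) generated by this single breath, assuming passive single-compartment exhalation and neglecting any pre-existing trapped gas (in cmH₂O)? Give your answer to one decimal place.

Vt = flow × Ti = 0.9 L/s × 0.48 s × 1000 mL/L = 432.0 mL.
R = (PIP − Pplat)/V̇ = (30.6 − 22.5) / 0.9 = 8.1/0.9 = 9.0 cmH2O·s/L.
C = Vt/(Pplat − PEEP) = 432.0 / (22.5 − 13) = 432.0/9.5 = 45.474 mL/cmH2O.
τ = R × C = 9.0 × 0.04547 L/cmH2O = 0.4092 s.
Fraction remaining = e^(−Te/τ) = e^(−0.37/0.4092) = 0.4049; trapped volume = 432.0 × 0.4049 = 174.92 mL.
Additional alveolar pressure from trapping ≈ V_trapped / C = 174.92 / 45.474 = 3.847 cmH2O.

3.8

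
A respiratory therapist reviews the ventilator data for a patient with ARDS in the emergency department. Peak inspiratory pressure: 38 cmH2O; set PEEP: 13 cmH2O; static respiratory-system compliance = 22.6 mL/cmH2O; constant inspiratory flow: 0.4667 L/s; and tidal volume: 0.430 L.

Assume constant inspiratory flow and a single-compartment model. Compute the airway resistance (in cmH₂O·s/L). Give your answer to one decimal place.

Equation of motion (constant flow): PIP = Vt/C + R·V̇ + PEEP.
R·V̇ = PIP − Vt/C − PEEP = 38 − 430/22.6 − 13 = 38 − 19.027 − 13 = 5.973 cmH2O.
R = 5.973 / 0.4667 = 12.798 cmH2O·s/L.

12.8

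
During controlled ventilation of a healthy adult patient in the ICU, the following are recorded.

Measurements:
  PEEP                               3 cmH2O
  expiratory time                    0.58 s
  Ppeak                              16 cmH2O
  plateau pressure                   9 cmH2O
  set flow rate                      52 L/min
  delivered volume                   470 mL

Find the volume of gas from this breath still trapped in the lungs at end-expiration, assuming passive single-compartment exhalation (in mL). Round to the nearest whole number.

188

Flow: 52 L/min ÷ 60 = 0.8667 L/s.
R = (PIP − Pplat)/V̇ = (16 − 9) / 0.8667 = 7.0/0.8667 = 8.077 cmH2O·s/L.
C = Vt/(Pplat − PEEP) = 470.0 / (9 − 3) = 470.0/6.0 = 78.333 mL/cmH2O.
τ = R × C = 8.077 × 0.07833 L/cmH2O = 0.6327 s.
Fraction remaining = e^(−Te/τ) = e^(−0.58/0.6327) = 0.3998.
Trapped volume = 470.0 × 0.3998 = 187.91 mL.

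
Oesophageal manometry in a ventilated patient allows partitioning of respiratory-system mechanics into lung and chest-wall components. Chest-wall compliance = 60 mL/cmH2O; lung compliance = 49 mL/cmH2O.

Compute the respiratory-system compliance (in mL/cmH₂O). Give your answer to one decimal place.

27.0

Lung and chest wall are elastances in series: 1/Crs = 1/CL + 1/Ccw.
1/Crs = 1/49 + 1/60 = 0.03707.
Crs = 26.976 mL/cmH2O.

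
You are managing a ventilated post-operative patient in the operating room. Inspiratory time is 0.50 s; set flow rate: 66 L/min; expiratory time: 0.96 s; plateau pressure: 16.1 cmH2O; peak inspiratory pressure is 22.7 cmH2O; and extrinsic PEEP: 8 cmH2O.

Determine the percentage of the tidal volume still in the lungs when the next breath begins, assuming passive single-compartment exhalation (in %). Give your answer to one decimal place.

Flow: 66 L/min ÷ 60 = 1.1 L/s.
Vt = flow × Ti = 1.1 L/s × 0.50 s × 1000 mL/L = 550.0 mL.
R = (PIP − Pplat)/V̇ = (22.7 − 16.1) / 1.1 = 6.6/1.1 = 6.0 cmH2O·s/L.
C = Vt/(Pplat − PEEP) = 550.0 / (16.1 − 8) = 550.0/8.1 = 67.901 mL/cmH2O.
τ = R × C = 6.0 × 0.0679 L/cmH2O = 0.4074 s.
Fraction remaining at end-expiration = e^(−Te/τ) = e^(−0.96/0.4074) = 0.09476 → 9.476%.

9.5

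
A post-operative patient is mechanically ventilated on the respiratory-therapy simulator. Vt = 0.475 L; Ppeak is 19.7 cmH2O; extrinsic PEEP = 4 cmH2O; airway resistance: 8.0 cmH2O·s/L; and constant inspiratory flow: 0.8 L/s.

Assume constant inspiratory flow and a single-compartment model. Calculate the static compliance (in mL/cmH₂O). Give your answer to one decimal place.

Equation of motion (constant flow): PIP = Vt/C + R·V̇ + PEEP.
Vt/C = PIP − R·V̇ − PEEP = 19.7 − 8.0×0.8 − 4 = 19.7 − 6.4 − 4 = 9.3 cmH2O.
C = Vt / 9.3 = 475 / 9.3 = 51.075 mL/cmH2O.

51.1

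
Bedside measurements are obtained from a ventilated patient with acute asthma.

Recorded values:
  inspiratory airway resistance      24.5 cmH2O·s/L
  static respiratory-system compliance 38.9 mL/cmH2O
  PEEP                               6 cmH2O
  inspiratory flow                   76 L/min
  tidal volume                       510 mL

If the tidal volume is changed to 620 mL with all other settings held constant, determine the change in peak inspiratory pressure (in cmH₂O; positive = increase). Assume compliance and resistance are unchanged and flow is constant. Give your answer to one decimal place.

PIP = Vt/C + R·V̇ + PEEP (constant-flow equation of motion).
Only the elastic term changes: ΔPIP = ΔVt / C = (620 − 510) / 38.9 = 2.828 cmH2O.

2.8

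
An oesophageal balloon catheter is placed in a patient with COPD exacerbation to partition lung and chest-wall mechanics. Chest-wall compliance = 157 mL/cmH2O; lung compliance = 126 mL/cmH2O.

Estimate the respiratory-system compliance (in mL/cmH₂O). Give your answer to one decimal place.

Lung and chest wall are elastances in series: 1/Crs = 1/CL + 1/Ccw.
1/Crs = 1/126 + 1/157 = 0.01431.
Crs = 69.881 mL/cmH2O.

69.9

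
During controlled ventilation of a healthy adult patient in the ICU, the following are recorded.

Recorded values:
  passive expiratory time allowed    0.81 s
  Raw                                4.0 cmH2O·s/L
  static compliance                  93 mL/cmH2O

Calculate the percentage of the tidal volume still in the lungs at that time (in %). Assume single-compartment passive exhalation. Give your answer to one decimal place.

11.3

τ = R × C = 4.0 × 93 mL/cmH2O = 4.0 × 0.093 L/cmH2O = 0.372 s.
Passive exhalation: V(t)/V₀ = e^(−t/τ) = e^(−0.81/0.372) = 0.1133.
Fraction remaining = 0.1133 → 11.33%.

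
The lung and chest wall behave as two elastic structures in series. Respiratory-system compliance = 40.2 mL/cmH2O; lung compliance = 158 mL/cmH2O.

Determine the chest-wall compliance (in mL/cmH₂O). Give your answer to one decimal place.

53.9

1/Ccw = 1/Crs − 1/CL.
1/Ccw = 1/40.2 − 1/158 = 0.01855.
Ccw = 53.908 mL/cmH2O.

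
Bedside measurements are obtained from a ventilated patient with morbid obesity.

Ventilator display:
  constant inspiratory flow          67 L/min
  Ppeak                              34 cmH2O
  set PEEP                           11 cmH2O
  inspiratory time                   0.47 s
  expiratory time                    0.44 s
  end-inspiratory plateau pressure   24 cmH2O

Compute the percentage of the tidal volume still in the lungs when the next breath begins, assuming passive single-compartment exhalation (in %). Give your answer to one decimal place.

Flow: 67 L/min ÷ 60 = 1.1167 L/s.
Vt = flow × Ti = 1.1167 L/s × 0.47 s × 1000 mL/L = 524.85 mL.
R = (PIP − Pplat)/V̇ = (34 − 24) / 1.1167 = 10.0/1.1167 = 8.955 cmH2O·s/L.
C = Vt/(Pplat − PEEP) = 524.85 / (24 − 11) = 524.85/13.0 = 40.373 mL/cmH2O.
τ = R × C = 8.955 × 0.04037 L/cmH2O = 0.3615 s.
Fraction remaining at end-expiration = e^(−Te/τ) = e^(−0.44/0.3615) = 0.2961 → 29.61%.

29.6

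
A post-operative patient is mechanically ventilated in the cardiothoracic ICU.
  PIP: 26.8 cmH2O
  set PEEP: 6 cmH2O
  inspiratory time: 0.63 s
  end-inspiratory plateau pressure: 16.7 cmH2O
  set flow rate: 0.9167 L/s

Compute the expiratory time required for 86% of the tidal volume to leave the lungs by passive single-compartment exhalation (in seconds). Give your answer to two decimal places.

1.17

Vt = flow × Ti = 0.9167 L/s × 0.63 s × 1000 mL/L = 577.52 mL.
R = (PIP − Pplat)/V̇ = (26.8 − 16.7) / 0.9167 = 10.1/0.9167 = 11.018 cmH2O·s/L.
C = Vt/(Pplat − PEEP) = 577.52 / (16.7 − 6) = 577.52/10.7 = 53.974 mL/cmH2O.
τ = R × C = 11.018 × 0.05397 L/cmH2O = 0.5946 s.
t = −τ·ln(1 − 0.86) = −0.5946·ln(0.14) = 1.169 s.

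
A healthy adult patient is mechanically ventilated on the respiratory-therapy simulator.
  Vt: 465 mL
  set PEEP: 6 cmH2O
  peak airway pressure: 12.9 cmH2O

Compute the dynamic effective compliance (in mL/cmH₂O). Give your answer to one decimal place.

Dynamic compliance = Vt / (PIP − PEEP) = 465 / (12.9 − 6) = 465 / 6.9 = 67.391 mL/cmH2O.

67.4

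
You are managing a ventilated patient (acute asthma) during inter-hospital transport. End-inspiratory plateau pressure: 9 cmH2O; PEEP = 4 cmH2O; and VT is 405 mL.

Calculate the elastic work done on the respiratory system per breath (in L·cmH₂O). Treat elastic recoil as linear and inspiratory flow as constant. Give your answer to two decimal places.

1.01

Elastic work ≈ ½ × (Pplat − PEEP) × Vt = 0.5 × (9 − 4) × 0.405 L = 0.5 × 5.0 × 0.405 = 1.013 L·cmH2O.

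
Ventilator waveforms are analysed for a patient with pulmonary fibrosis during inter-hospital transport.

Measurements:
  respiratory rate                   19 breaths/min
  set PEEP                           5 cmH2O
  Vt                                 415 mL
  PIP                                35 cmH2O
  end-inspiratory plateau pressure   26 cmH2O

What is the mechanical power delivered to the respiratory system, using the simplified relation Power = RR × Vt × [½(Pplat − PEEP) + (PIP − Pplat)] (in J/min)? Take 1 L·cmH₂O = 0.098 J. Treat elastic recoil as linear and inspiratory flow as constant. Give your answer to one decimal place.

15.1

Per-breath work = Vt × [½(Pplat−PEEP) + (PIP−Pplat)] = 0.415 × [0.5×21.0 + 9.0] = 0.415 × 19.5 = 8.093 L·cmH2O.
Power = 19 × 8.093 = 153.77 L·cmH2O/min.
× 0.098 J/(L·cmH2O) → 15.069 J/min.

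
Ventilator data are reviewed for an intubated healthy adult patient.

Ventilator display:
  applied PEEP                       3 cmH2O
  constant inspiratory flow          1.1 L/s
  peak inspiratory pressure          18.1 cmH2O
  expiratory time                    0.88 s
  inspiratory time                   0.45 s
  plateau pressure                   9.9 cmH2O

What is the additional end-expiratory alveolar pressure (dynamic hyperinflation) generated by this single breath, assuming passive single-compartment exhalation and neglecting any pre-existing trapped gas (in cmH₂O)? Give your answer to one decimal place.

Vt = flow × Ti = 1.1 L/s × 0.45 s × 1000 mL/L = 495.0 mL.
R = (PIP − Pplat)/V̇ = (18.1 − 9.9) / 1.1 = 8.2/1.1 = 7.455 cmH2O·s/L.
C = Vt/(Pplat − PEEP) = 495.0 / (9.9 − 3) = 495.0/6.9 = 71.739 mL/cmH2O.
τ = R × C = 7.455 × 0.07174 L/cmH2O = 0.5348 s.
Fraction remaining = e^(−Te/τ) = e^(−0.88/0.5348) = 0.1929; trapped volume = 495.0 × 0.1929 = 95.486 mL.
Additional alveolar pressure from trapping ≈ V_trapped / C = 95.486 / 71.739 = 1.331 cmH2O.

1.3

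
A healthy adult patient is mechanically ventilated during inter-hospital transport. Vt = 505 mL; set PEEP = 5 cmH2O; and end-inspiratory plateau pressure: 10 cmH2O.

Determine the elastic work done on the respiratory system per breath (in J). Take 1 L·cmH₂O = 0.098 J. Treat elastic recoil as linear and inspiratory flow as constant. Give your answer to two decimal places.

Elastic work ≈ ½ × (Pplat − PEEP) × Vt = 0.5 × (10 − 5) × 0.505 L = 0.5 × 5.0 × 0.505 = 1.263 L·cmH2O.
× 0.098 J/(L·cmH2O) → 0.1238 J.

0.12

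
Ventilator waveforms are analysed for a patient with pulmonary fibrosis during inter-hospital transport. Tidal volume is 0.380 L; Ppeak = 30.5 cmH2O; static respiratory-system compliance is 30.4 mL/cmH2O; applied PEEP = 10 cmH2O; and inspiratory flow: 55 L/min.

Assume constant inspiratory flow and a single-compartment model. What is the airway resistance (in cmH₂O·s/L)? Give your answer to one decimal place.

8.7

Flow: 55 L/min ÷ 60 = 0.9167 L/s.
Equation of motion (constant flow): PIP = Vt/C + R·V̇ + PEEP.
R·V̇ = PIP − Vt/C − PEEP = 30.5 − 380/30.4 − 10 = 30.5 − 12.5 − 10 = 8.0 cmH2O.
R = 8.0 / 0.9167 = 8.727 cmH2O·s/L.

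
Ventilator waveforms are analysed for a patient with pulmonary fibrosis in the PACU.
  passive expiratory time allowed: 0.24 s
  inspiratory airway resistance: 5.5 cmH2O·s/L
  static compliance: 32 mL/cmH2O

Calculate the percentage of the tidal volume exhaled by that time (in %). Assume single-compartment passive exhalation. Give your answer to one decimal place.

τ = R × C = 5.5 × 32 mL/cmH2O = 5.5 × 0.032 L/cmH2O = 0.176 s.
Passive exhalation: V(t)/V₀ = e^(−t/τ) = e^(−0.24/0.176) = 0.2557.
Fraction exhaled = 1 − 0.2557 = 0.7443 → 74.43%.

74.4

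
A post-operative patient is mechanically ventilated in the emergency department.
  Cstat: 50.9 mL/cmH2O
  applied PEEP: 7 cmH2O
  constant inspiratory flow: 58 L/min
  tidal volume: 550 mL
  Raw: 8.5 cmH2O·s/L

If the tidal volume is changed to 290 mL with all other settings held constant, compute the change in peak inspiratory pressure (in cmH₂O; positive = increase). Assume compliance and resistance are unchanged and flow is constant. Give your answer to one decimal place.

-5.1

PIP = Vt/C + R·V̇ + PEEP (constant-flow equation of motion).
Only the elastic term changes: ΔPIP = ΔVt / C = (290 − 550) / 50.9 = -5.108 cmH2O.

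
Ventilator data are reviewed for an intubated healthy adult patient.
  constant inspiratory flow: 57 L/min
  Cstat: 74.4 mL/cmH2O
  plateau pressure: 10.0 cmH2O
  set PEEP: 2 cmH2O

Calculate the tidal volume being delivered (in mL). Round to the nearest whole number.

Vt = Cstat × (Pplat − PEEP) = 74.4 × (10.0 − 2) = 74.4 × 8.0 = 595.2 mL.

595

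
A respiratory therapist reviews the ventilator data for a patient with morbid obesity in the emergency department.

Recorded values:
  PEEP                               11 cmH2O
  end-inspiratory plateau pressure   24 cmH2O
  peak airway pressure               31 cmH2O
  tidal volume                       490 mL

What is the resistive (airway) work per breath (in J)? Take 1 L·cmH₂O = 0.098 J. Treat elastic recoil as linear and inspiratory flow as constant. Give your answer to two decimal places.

0.34

With constant inspiratory flow the resistive pressure is constant at PIP − Pplat = 31 − 24 = 7.0 cmH2O, so resistive work = 7.0 × 0.490 = 3.43 L·cmH2O.
× 0.098 J/(L·cmH2O) → 0.3361 J.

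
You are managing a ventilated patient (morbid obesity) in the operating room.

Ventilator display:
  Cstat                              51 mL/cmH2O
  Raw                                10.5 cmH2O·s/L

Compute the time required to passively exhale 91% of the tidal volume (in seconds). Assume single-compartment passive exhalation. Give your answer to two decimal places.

τ = R × C = 10.5 × 51 mL/cmH2O = 10.5 × 0.051 L/cmH2O = 0.5355 s.
Exhaled fraction f = 1 − e^(−t/τ) → t = −τ·ln(1 − f) = −0.5355·ln(0.09) = 1.289 s.

1.29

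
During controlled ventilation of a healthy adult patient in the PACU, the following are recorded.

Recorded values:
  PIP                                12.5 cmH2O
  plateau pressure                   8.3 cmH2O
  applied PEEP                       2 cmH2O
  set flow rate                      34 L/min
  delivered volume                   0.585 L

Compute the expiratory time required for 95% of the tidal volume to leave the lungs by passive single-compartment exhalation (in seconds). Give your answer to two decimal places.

2.06

Flow: 34 L/min ÷ 60 = 0.5667 L/s.
R = (PIP − Pplat)/V̇ = (12.5 − 8.3) / 0.5667 = 4.2/0.5667 = 7.411 cmH2O·s/L.
C = Vt/(Pplat − PEEP) = 585.0 / (8.3 − 2) = 585.0/6.3 = 92.857 mL/cmH2O.
τ = R × C = 7.411 × 0.09286 L/cmH2O = 0.6882 s.
t = −τ·ln(1 − 0.95) = −0.6882·ln(0.05) = 2.062 s.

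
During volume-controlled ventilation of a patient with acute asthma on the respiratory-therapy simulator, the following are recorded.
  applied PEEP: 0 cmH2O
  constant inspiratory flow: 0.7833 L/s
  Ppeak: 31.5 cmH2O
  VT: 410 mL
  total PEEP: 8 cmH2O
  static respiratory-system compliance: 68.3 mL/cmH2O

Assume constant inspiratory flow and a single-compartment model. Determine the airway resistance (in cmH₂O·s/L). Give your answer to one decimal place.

Total PEEP = 8 cmH2O (set 0 + intrinsic 8); this is the baseline alveolar pressure.
Equation of motion (constant flow): PIP = Vt/C + R·V̇ + PEEP.
R·V̇ = PIP − Vt/C − PEEP = 31.5 − 410/68.3 − 8 = 31.5 − 6.003 − 8 = 17.497 cmH2O.
R = 17.497 / 0.7833 = 22.338 cmH2O·s/L.

22.3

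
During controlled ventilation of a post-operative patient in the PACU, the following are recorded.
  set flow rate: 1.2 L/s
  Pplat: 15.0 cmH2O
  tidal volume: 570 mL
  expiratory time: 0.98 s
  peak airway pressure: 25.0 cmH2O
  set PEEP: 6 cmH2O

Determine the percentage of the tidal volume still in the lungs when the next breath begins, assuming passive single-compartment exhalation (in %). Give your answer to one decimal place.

15.6

R = (PIP − Pplat)/V̇ = (25.0 − 15.0) / 1.2 = 10.0/1.2 = 8.333 cmH2O·s/L.
C = Vt/(Pplat − PEEP) = 570.0 / (15.0 − 6) = 570.0/9.0 = 63.333 mL/cmH2O.
τ = R × C = 8.333 × 0.06333 L/cmH2O = 0.5277 s.
Fraction remaining at end-expiration = e^(−Te/τ) = e^(−0.98/0.5277) = 0.1561 → 15.61%.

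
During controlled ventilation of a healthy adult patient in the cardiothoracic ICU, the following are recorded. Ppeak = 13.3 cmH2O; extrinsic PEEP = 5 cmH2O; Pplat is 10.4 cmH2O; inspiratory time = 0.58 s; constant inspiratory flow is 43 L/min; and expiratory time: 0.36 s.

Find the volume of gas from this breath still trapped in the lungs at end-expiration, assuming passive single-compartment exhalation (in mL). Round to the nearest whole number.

Flow: 43 L/min ÷ 60 = 0.7167 L/s.
Vt = flow × Ti = 0.7167 L/s × 0.58 s × 1000 mL/L = 415.69 mL.
R = (PIP − Pplat)/V̇ = (13.3 − 10.4) / 0.7167 = 2.9/0.7167 = 4.046 cmH2O·s/L.
C = Vt/(Pplat − PEEP) = 415.69 / (10.4 − 5) = 415.69/5.4 = 76.98 mL/cmH2O.
τ = R × C = 4.046 × 0.07698 L/cmH2O = 0.3115 s.
Fraction remaining = e^(−Te/τ) = e^(−0.36/0.3115) = 0.3148.
Trapped volume = 415.69 × 0.3148 = 130.86 mL.

131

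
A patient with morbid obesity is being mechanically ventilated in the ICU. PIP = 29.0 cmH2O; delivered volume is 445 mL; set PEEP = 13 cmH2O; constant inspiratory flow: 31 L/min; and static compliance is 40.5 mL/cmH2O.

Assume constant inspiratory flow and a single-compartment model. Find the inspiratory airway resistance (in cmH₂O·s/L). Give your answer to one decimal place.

9.7

Flow: 31 L/min ÷ 60 = 0.5167 L/s.
Equation of motion (constant flow): PIP = Vt/C + R·V̇ + PEEP.
R·V̇ = PIP − Vt/C − PEEP = 29.0 − 445/40.5 − 13 = 29.0 − 10.988 − 13 = 5.012 cmH2O.
R = 5.012 / 0.5167 = 9.7 cmH2O·s/L.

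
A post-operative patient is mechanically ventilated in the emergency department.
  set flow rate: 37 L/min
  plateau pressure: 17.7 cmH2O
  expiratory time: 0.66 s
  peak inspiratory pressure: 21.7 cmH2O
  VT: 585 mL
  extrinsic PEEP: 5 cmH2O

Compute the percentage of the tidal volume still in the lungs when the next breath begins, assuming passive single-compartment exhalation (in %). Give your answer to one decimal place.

Flow: 37 L/min ÷ 60 = 0.6167 L/s.
R = (PIP − Pplat)/V̇ = (21.7 − 17.7) / 0.6167 = 4.0/0.6167 = 6.486 cmH2O·s/L.
C = Vt/(Pplat − PEEP) = 585.0 / (17.7 − 5) = 585.0/12.7 = 46.063 mL/cmH2O.
τ = R × C = 6.486 × 0.04606 L/cmH2O = 0.2987 s.
Fraction remaining at end-expiration = e^(−Te/τ) = e^(−0.66/0.2987) = 0.1097 → 10.97%.

11.0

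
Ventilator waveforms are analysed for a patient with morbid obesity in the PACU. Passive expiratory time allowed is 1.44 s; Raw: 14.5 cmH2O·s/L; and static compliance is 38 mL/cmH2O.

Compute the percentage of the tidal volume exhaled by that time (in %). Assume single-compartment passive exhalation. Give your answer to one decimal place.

τ = R × C = 14.5 × 38 mL/cmH2O = 14.5 × 0.038 L/cmH2O = 0.551 s.
Passive exhalation: V(t)/V₀ = e^(−t/τ) = e^(−1.44/0.551) = 0.07328.
Fraction exhaled = 1 − 0.07328 = 0.9267 → 92.67%.

92.7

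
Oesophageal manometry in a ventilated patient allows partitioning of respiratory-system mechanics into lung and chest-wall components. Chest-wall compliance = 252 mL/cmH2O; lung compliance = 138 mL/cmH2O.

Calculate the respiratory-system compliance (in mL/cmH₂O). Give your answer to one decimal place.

89.2

Lung and chest wall are elastances in series: 1/Crs = 1/CL + 1/Ccw.
1/Crs = 1/138 + 1/252 = 0.01121.
Crs = 89.206 mL/cmH2O.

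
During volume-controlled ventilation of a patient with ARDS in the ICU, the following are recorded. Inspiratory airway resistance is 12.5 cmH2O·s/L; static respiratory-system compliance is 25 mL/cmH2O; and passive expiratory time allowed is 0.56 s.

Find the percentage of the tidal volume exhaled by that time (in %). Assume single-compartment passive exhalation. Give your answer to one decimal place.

83.3

τ = R × C = 12.5 × 25 mL/cmH2O = 12.5 × 0.025 L/cmH2O = 0.3125 s.
Passive exhalation: V(t)/V₀ = e^(−t/τ) = e^(−0.56/0.3125) = 0.1666.
Fraction exhaled = 1 − 0.1666 = 0.8334 → 83.34%.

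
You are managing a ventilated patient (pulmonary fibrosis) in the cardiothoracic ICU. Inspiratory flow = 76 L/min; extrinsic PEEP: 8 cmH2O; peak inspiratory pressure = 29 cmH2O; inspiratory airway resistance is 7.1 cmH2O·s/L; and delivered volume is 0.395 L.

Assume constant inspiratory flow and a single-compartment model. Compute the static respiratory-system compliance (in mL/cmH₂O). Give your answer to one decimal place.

32.9

Flow: 76 L/min ÷ 60 = 1.2667 L/s.
Equation of motion (constant flow): PIP = Vt/C + R·V̇ + PEEP.
Vt/C = PIP − R·V̇ − PEEP = 29 − 7.1×1.2667 − 8 = 29 − 8.994 − 8 = 12.006 cmH2O.
C = Vt / 12.006 = 395 / 12.006 = 32.9 mL/cmH2O.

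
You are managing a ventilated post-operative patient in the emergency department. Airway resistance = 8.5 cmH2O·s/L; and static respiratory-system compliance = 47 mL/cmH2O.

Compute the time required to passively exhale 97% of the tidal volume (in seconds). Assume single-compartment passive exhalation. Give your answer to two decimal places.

τ = R × C = 8.5 × 47 mL/cmH2O = 8.5 × 0.047 L/cmH2O = 0.3995 s.
Exhaled fraction f = 1 − e^(−t/τ) → t = −τ·ln(1 − f) = −0.3995·ln(0.03) = 1.401 s.

1.40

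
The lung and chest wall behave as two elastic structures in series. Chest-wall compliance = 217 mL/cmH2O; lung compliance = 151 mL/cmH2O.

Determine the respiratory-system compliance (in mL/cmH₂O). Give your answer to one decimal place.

89.0

Lung and chest wall are elastances in series: 1/Crs = 1/CL + 1/Ccw.
1/Crs = 1/151 + 1/217 = 0.01123.
Crs = 89.047 mL/cmH2O.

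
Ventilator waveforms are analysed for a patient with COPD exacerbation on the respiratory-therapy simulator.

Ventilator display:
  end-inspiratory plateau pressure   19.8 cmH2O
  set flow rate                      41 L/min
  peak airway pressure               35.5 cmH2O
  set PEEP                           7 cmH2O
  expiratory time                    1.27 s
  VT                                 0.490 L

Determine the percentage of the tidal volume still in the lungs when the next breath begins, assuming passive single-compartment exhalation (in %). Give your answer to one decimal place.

23.6

Flow: 41 L/min ÷ 60 = 0.6833 L/s.
R = (PIP − Pplat)/V̇ = (35.5 − 19.8) / 0.6833 = 15.7/0.6833 = 22.977 cmH2O·s/L.
C = Vt/(Pplat − PEEP) = 490.0 / (19.8 − 7) = 490.0/12.8 = 38.281 mL/cmH2O.
τ = R × C = 22.977 × 0.03828 L/cmH2O = 0.8796 s.
Fraction remaining at end-expiration = e^(−Te/τ) = e^(−1.27/0.8796) = 0.236 → 23.6%.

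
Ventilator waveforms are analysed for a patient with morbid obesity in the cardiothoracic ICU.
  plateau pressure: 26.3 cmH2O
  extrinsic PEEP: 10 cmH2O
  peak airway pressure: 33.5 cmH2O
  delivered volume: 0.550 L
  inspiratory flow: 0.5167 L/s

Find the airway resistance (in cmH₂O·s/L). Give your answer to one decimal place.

Raw = (PIP − Pplat) / flow = (33.5 − 26.3) / 0.5167 = 7.2 / 0.5167 = 13.935 cmH2O·s/L.

13.9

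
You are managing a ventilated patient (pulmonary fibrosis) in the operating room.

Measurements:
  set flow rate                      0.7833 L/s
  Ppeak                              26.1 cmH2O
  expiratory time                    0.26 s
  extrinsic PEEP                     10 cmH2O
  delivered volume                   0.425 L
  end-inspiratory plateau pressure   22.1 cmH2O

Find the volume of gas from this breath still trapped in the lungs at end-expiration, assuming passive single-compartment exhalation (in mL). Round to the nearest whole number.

100

R = (PIP − Pplat)/V̇ = (26.1 − 22.1) / 0.7833 = 4.0/0.7833 = 5.107 cmH2O·s/L.
C = Vt/(Pplat − PEEP) = 425.0 / (22.1 − 10) = 425.0/12.1 = 35.124 mL/cmH2O.
τ = R × C = 5.107 × 0.03512 L/cmH2O = 0.1794 s.
Fraction remaining = e^(−Te/τ) = e^(−0.26/0.1794) = 0.2347.
Trapped volume = 425.0 × 0.2347 = 99.748 mL.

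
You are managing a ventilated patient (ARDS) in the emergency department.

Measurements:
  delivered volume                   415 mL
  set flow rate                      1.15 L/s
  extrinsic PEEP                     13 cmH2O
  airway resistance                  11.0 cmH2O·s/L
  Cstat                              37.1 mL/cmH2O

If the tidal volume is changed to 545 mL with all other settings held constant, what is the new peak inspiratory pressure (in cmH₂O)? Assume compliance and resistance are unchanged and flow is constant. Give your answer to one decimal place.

PIP = Vt/C + R·V̇ + PEEP (constant-flow equation of motion).
Only the elastic term changes: ΔPIP = ΔVt / C = (545 − 415) / 37.1 = 3.504 cmH2O.
Original PIP = 415/37.1 + 11.0×1.15 + 13 = 36.836 cmH2O; new PIP = 36.836 + (3.504) = 40.34 cmH2O.

40.3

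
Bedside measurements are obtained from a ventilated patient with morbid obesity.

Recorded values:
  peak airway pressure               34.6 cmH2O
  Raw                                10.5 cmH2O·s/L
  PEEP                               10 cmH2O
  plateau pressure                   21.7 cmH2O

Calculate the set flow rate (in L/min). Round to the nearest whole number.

74

flow = (PIP − Pplat) / Raw = (34.6 − 21.7) / 10.5 = 1.229 L/s × 60 = 73.74 L/min.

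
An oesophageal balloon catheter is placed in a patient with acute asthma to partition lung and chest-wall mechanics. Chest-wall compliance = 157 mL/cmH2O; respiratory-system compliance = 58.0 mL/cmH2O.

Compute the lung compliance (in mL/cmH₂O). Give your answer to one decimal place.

1/CL = 1/Crs − 1/Ccw.
1/CL = 1/58.0 − 1/157 = 0.01087.
CL = 91.996 mL/cmH2O.

92.0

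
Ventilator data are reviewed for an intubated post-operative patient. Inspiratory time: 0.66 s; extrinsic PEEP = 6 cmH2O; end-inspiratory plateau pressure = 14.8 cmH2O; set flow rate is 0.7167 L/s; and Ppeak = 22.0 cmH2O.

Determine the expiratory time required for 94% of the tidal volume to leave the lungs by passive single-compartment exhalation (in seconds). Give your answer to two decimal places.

Vt = flow × Ti = 0.7167 L/s × 0.66 s × 1000 mL/L = 473.02 mL.
R = (PIP − Pplat)/V̇ = (22.0 − 14.8) / 0.7167 = 7.2/0.7167 = 10.046 cmH2O·s/L.
C = Vt/(Pplat − PEEP) = 473.02 / (14.8 − 6) = 473.02/8.8 = 53.752 mL/cmH2O.
τ = R × C = 10.046 × 0.05375 L/cmH2O = 0.54 s.
t = −τ·ln(1 − 0.94) = −0.54·ln(0.06) = 1.519 s.

1.52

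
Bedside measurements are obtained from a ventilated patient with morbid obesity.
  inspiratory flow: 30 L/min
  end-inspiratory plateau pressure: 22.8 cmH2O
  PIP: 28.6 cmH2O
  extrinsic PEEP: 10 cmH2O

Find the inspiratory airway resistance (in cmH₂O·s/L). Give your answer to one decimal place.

11.6

Flow: 30 L/min ÷ 60 = 0.5 L/s.
Raw = (PIP − Pplat) / flow = (28.6 − 22.8) / 0.5 = 5.8 / 0.5 = 11.6 cmH2O·s/L.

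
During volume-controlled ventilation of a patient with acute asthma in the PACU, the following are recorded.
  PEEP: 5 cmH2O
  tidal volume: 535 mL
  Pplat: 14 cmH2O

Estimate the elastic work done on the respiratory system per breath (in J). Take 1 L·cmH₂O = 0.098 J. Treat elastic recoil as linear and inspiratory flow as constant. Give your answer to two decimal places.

0.24

Elastic work ≈ ½ × (Pplat − PEEP) × Vt = 0.5 × (14 − 5) × 0.535 L = 0.5 × 9.0 × 0.535 = 2.408 L·cmH2O.
× 0.098 J/(L·cmH2O) → 0.236 J.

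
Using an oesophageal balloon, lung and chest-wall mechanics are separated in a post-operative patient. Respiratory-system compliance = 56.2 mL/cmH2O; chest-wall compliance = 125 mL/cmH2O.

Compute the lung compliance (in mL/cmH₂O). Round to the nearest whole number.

1/CL = 1/Crs − 1/Ccw.
1/CL = 1/56.2 − 1/125 = 0.009794.
CL = 102.1 mL/cmH2O.

102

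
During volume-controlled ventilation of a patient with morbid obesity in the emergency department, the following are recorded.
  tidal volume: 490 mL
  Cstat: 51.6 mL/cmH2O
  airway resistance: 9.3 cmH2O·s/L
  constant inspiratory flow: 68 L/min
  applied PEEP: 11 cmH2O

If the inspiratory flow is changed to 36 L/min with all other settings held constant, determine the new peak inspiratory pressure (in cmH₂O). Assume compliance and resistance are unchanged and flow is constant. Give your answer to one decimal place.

26.1

Flow: 68 L/min ÷ 60 = 1.1333 L/s.
New flow: 36 L/min ÷ 60 = 0.6 L/s.
PIP = Vt/C + R·V̇ + PEEP (constant-flow equation of motion).
Only the resistive term changes: ΔPIP = R × ΔV̇ = 9.3 × (0.6 − 1.1333) = 9.3 × -0.5333 = -4.96 cmH2O.
Original PIP = 490/51.6 + 9.3×1.1333 + 11 = 31.036 cmH2O; new PIP = 31.036 + (-4.96) = 26.076 cmH2O.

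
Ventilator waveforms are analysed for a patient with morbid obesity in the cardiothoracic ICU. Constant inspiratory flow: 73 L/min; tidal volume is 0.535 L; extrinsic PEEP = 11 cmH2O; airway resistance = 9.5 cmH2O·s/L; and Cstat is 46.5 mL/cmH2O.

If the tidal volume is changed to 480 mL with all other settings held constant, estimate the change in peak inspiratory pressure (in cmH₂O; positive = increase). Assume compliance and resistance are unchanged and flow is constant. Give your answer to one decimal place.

-1.2

PIP = Vt/C + R·V̇ + PEEP (constant-flow equation of motion).
Only the elastic term changes: ΔPIP = ΔVt / C = (480 − 535) / 46.5 = -1.183 cmH2O.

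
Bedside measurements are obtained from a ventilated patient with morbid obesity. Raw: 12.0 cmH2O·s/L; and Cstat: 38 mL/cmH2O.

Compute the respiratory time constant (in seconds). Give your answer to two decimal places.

0.46

τ = R × C = 12.0 × 38 mL/cmH2O = 12.0 × 0.038 L/cmH2O = 0.456 s.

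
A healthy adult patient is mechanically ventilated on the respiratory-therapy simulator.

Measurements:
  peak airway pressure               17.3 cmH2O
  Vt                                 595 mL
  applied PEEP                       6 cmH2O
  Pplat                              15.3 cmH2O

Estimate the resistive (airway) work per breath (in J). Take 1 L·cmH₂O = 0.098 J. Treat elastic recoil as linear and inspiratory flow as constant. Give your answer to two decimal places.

With constant inspiratory flow the resistive pressure is constant at PIP − Pplat = 17.3 − 15.3 = 2.0 cmH2O, so resistive work = 2.0 × 0.595 = 1.19 L·cmH2O.
× 0.098 J/(L·cmH2O) → 0.1166 J.

0.12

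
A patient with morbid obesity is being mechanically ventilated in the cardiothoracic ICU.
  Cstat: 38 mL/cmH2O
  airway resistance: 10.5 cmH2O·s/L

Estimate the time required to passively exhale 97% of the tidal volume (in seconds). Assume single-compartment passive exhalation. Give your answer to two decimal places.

1.40

τ = R × C = 10.5 × 38 mL/cmH2O = 10.5 × 0.038 L/cmH2O = 0.399 s.
Exhaled fraction f = 1 − e^(−t/τ) → t = −τ·ln(1 − f) = −0.399·ln(0.03) = 1.399 s.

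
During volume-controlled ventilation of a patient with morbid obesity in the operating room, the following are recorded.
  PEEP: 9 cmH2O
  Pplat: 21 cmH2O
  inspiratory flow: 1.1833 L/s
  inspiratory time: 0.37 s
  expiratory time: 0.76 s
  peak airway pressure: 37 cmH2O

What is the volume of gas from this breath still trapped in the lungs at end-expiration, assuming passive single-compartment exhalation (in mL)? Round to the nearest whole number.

Vt = flow × Ti = 1.1833 L/s × 0.37 s × 1000 mL/L = 437.82 mL.
R = (PIP − Pplat)/V̇ = (37 − 21) / 1.1833 = 16.0/1.1833 = 13.522 cmH2O·s/L.
C = Vt/(Pplat − PEEP) = 437.82 / (21 − 9) = 437.82/12.0 = 36.485 mL/cmH2O.
τ = R × C = 13.522 × 0.03649 L/cmH2O = 0.4934 s.
Fraction remaining = e^(−Te/τ) = e^(−0.76/0.4934) = 0.2143.
Trapped volume = 437.82 × 0.2143 = 93.825 mL.

94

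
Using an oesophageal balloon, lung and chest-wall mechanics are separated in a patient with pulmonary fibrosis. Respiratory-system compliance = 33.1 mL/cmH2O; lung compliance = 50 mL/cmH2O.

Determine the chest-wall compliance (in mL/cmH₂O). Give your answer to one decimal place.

1/Ccw = 1/Crs − 1/CL.
1/Ccw = 1/33.1 − 1/50 = 0.01021.
Ccw = 97.943 mL/cmH2O.

97.9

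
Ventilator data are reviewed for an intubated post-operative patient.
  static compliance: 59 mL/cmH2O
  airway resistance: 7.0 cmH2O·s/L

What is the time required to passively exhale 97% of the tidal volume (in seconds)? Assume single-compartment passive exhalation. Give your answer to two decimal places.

τ = R × C = 7.0 × 59 mL/cmH2O = 7.0 × 0.059 L/cmH2O = 0.413 s.
Exhaled fraction f = 1 − e^(−t/τ) → t = −τ·ln(1 − f) = −0.413·ln(0.03) = 1.448 s.

1.45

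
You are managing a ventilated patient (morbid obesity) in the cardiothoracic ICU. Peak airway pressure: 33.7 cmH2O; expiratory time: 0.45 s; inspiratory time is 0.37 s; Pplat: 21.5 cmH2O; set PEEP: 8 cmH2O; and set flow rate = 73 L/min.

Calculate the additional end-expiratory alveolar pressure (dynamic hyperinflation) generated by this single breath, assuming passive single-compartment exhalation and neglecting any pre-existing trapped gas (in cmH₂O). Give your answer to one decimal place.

Flow: 73 L/min ÷ 60 = 1.2167 L/s.
Vt = flow × Ti = 1.2167 L/s × 0.37 s × 1000 mL/L = 450.18 mL.
R = (PIP − Pplat)/V̇ = (33.7 − 21.5) / 1.2167 = 12.2/1.2167 = 10.027 cmH2O·s/L.
C = Vt/(Pplat − PEEP) = 450.18 / (21.5 − 8) = 450.18/13.5 = 33.347 mL/cmH2O.
τ = R × C = 10.027 × 0.03335 L/cmH2O = 0.3344 s.
Fraction remaining = e^(−Te/τ) = e^(−0.45/0.3344) = 0.2604; trapped volume = 450.18 × 0.2604 = 117.23 mL.
Additional alveolar pressure from trapping ≈ V_trapped / C = 117.23 / 33.347 = 3.515 cmH2O.

3.5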